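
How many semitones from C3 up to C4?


Let's work it out.
Absolute semitone position = octave×12 + chromatic position
C3: 3×12 + 0 = 36
C4: 4×12 + 0 = 48
Difference = 48 - 36 = 12
= 12 semitones


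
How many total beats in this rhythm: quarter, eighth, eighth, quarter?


Reasoning:
Beat values:
  quarter = 1 beat
  eighth = 0.5 beats
  eighth = 0.5 beats
  quarter = 1 beat
Sum = 1 + 0.5 + 0.5 + 1
= 3 beats


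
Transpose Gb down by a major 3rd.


Reasoning:
major 3rd: 3 letter names, 4 semitones
Letter: G - 2 → E
Pitch: Gb - 4 semitones, spelled as an E → Ebb
= Ebb


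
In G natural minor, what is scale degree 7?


Natural minor scale pattern: W-H-W-W-H-W-W (2-1-2-2-1-2-2 semitones)
Starting from G:
  G + 2 semitones → A
  A + 1 semitone → Bb
  Bb + 2 semitones → C
  C + 2 semitones → D
  D + 1 semitone → Eb
  Eb + 2 semitones → F
  F + 2 semitones → G
Scale: G A Bb C D Eb F
Degree 7 = F


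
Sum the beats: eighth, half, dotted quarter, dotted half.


Step by step:
Beat values:
  eighth = 0.5 beats
  half = 2 beats
  dotted quarter = 1.5 beats
  dotted half = 3 beats
Sum = 0.5 + 2 + 1.5 + 3
= 7 beats


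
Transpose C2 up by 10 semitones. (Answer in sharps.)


Working:
C2: chromatic position 0 in octave 2 → absolute = 2×12 + 0 = 24
Transpose up 10: 24 + 10 = 34
34 = 2×12 + 10 → A# in octave 2
Result = A#2


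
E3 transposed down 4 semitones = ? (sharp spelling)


Step by step:
E3: chromatic position 4 in octave 3 → absolute = 3×12 + 4 = 40
Transpose down 4: 40 - 4 = 36
36 = 3×12 + 0 → C in octave 3
Result = C3


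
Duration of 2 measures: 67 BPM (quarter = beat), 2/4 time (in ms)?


Quarter-note beat duration = 60000 / 67 ms
Beats per measure (2/4) = 2
One measure = 2 × 60000 / 67 = 120000 / 67 ms
2 measures = 2 × 120000 / 67 = 240000 / 67
= 3582.1 ms


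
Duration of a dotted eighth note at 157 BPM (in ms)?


One quarter-note beat = 60000 / BPM = 60000 / 157 ms
Dotted eighth note = 3/4 × quarter note
Duration = 3/4 × 60000 / 157 = 45000 / 157
= 286.6 ms


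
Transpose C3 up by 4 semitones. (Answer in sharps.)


Working:
C3: chromatic position 0 in octave 3 → absolute = 3×12 + 0 = 36
Transpose up 4: 36 + 4 = 40
40 = 3×12 + 4 → E in octave 3
Result = E3


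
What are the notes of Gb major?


Major scale pattern: W-W-H-W-W-W-H (2-2-1-2-2-2-1 semitones)
Starting from Gb:
  Gb + 2 semitones → Ab
  Ab + 2 semitones → Bb
  Bb + 1 semitone → Cb
  Cb + 2 semitones → Db
  Db + 2 semitones → Eb
  Eb + 2 semitones → F
  F + 1 semitone → Gb
Scale = Gb Ab Bb Cb Db Eb F


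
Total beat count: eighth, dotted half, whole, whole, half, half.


Step by step:
Beat values:
  eighth = 0.5 beats
  dotted half = 3 beats
  whole = 4 beats
  whole = 4 beats
  half = 2 beats
  half = 2 beats
Sum = 0.5 + 3 + 4 + 4 + 2 + 2
= 15.5 beats


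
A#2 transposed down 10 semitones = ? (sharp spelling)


Working:
A#2: chromatic position 10 in octave 2 → absolute = 2×12 + 10 = 34
Transpose down 10: 34 - 10 = 24
24 = 2×12 + 0 → C in octave 2
Result = C2


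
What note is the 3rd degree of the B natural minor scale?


Let's work it out.
Natural minor scale pattern: W-H-W-W-H-W-W (2-1-2-2-1-2-2 semitones)
Starting from B:
  B + 2 semitones → C#
  C# + 1 semitone → D
  D + 2 semitones → E
  E + 2 semitones → F#
  F# + 1 semitone → G
  G + 2 semitones → A
  A + 2 semitones → B
Scale: B C# D E F# G A
Degree 3 = D


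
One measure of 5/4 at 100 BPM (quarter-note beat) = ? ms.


Working:
Quarter-note beat duration = 60000 / 100 ms
Beats per measure (5/4) = 5
One measure = 5 × 60000 / 100 = 300000 / 100 ms
= 3000.0 ms


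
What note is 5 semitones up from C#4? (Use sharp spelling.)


Step by step:
C#4: chromatic position 1 in octave 4 → absolute = 4×12 + 1 = 49
Transpose up 5: 49 + 5 = 54
54 = 4×12 + 6 → F# in octave 4
Result = F#4


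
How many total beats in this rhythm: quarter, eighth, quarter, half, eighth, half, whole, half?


Step by step:
Beat values:
  quarter = 1 beat
  eighth = 0.5 beats
  quarter = 1 beat
  half = 2 beats
  eighth = 0.5 beats
  half = 2 beats
  whole = 4 beats
  half = 2 beats
Sum = 1 + 0.5 + 1 + 2 + 0.5 + 2 + 4 + 2
= 13 beats


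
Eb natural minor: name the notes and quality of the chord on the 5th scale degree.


Let's work it out.
Eb natural minor scale: Eb F Gb Ab Bb Cb Db
Diatonic triad on degree 5 stacks scale notes 5, 7, 2: Bb Db F
Bb→Db = 3 semitones; Bb→F = 7 semitones → minor triad
= Bb Db F (minor)


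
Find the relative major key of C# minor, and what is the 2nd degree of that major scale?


Let's work it out.
The relative major shares the key signature and is a minor 3rd above the minor tonic
A minor 3rd above C# is E
→ relative major of C# minor is E major
E major scale: E F# G# A B C# D#
= E major; 2nd degree = F#


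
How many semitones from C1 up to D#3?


Reasoning:
Absolute semitone position = octave×12 + chromatic position
C1: 1×12 + 0 = 12
D#3: 3×12 + 3 = 39
Difference = 39 - 12 = 27
= 27 semitones


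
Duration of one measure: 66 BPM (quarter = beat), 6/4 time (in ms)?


Quarter-note beat duration = 60000 / 66 ms
Beats per measure (6/4) = 6
One measure = 6 × 60000 / 66 = 360000 / 66 ms
= 5454.5 ms


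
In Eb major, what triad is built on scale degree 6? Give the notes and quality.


Reasoning:
Eb major scale: Eb F G Ab Bb C D
Diatonic triad on degree 6 stacks scale notes 6, 1, 3: C Eb G
C→Eb = 3 semitones; C→G = 7 semitones → minor triad
= C Eb G (minor)


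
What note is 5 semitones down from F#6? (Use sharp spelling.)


Solution.
F#6: chromatic position 6 in octave 6 → absolute = 6×12 + 6 = 78
Transpose down 5: 78 - 5 = 73
73 = 6×12 + 1 → C# in octave 6
Result = C#6


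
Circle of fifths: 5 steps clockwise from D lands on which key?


Let's work it out.
Each clockwise step on the circle of fifths moves up a perfect 5th
From D: D → A → E → B → F#/Gb → Db
= Db


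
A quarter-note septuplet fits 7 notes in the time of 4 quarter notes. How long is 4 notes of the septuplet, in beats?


Let's work it out.
Septuplet: 7 notes occupy the space of 4 quarter notes
Space = 4 × 1 = 4 beats
Each septuplet note = 4 / 7 = 4/7 beats
4 notes = 4 × 4/7 = 16/7
= 16/7 beats


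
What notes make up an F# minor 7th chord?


Minor 7th chord = root + minor 3rd + perfect 5th + minor 7th
Seventh chords stack in thirds, so the letter names are F-A-C-E
Root: F#
Minor 3rd above F#: A
Perfect 5th above F#: C#
Minor 7th above F#: E
Chord = F# A C# E


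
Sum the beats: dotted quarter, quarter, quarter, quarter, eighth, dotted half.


Beat values:
  dotted quarter = 1.5 beats
  quarter = 1 beat
  quarter = 1 beat
  quarter = 1 beat
  eighth = 0.5 beats
  dotted half = 3 beats
Sum = 1.5 + 1 + 1 + 1 + 0.5 + 3
= 8 beats


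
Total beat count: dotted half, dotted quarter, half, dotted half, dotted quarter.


Working:
Beat values:
  dotted half = 3 beats
  dotted quarter = 1.5 beats
  half = 2 beats
  dotted half = 3 beats
  dotted quarter = 1.5 beats
Sum = 3 + 1.5 + 2 + 3 + 1.5
= 11 beats


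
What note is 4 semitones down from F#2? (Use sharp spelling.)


F#2: chromatic position 6 in octave 2 → absolute = 2×12 + 6 = 30
Transpose down 4: 30 - 4 = 26
26 = 2×12 + 2 → D in octave 2
Result = D2


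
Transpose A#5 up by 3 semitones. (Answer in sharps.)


Working:
A#5: chromatic position 10 in octave 5 → absolute = 5×12 + 10 = 70
Transpose up 3: 70 + 3 = 73
73 = 6×12 + 1 → C# in octave 6
Result = C#6


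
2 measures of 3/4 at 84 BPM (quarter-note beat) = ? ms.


Working:
Quarter-note beat duration = 60000 / 84 ms
Beats per measure (3/4) = 3
One measure = 3 × 60000 / 84 = 180000 / 84 ms
2 measures = 2 × 180000 / 84 = 360000 / 84
= 4285.7 ms


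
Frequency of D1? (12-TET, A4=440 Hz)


Solution.
f = 440 × 2^(n/12) where n = semitones from A4
D1: -43 semitones from A4
f = 440 × 2^(-43/12)
f = 36.71 Hz


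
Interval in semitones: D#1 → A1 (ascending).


Working:
Absolute semitone position = octave×12 + chromatic position
D#1: 1×12 + 3 = 15
A1: 1×12 + 9 = 21
Difference = 21 - 15 = 6
= 6 semitones


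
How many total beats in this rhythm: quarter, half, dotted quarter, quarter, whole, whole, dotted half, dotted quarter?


Working:
Beat values:
  quarter = 1 beat
  half = 2 beats
  dotted quarter = 1.5 beats
  quarter = 1 beat
  whole = 4 beats
  whole = 4 beats
  dotted half = 3 beats
  dotted quarter = 1.5 beats
Sum = 1 + 2 + 1.5 + 1 + 4 + 4 + 3 + 1.5
= 18 beats


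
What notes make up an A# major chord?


Reasoning:
Major triad = root + major 3rd (4 semitones) + perfect 5th (7 semitones)
A triad on A# stacks thirds, so the chord tones use letter names A-C-E
Root: A#
Major 3rd above A#: C##
Perfect 5th above A#: E#
Chord = A# C## E#


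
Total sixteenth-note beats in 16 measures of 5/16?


Reasoning:
Time signature 5/16: the bottom number 16 means the sixteenth note gets one count
The top number 5 means 5 sixteenth-note beats per measure
Total = 5 × 16 measures
= 80 sixteenth-note beats


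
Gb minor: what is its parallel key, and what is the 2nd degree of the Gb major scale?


Parallel keys share the same tonic but differ in mode
Gb minor → parallel is Gb major
Gb major scale: Gb Ab Bb Cb Db Eb F
= Gb major; 2nd degree = Ab


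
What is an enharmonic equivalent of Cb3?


Solution.
Enharmonic notes sound the same pitch but are spelled with different letter names
Cb and B name the same pitch class
Octave numbers change at C, so Cb3 = B2
= B2


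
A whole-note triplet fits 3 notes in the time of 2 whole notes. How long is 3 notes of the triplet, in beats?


Solution.
Triplet: 3 notes occupy the space of 2 whole notes
Space = 2 × 4 = 8 beats
Each triplet note = 8 / 3 = 8/3 beats
3 notes = 3 × 8/3 = 8
= 8 beats


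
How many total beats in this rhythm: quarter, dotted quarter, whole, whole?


Reasoning:
Beat values:
  quarter = 1 beat
  dotted quarter = 1.5 beats
  whole = 4 beats
  whole = 4 beats
Sum = 1 + 1.5 + 4 + 4
= 10.5 beats


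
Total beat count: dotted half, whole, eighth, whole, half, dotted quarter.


Reasoning:
Beat values:
  dotted half = 3 beats
  whole = 4 beats
  eighth = 0.5 beats
  whole = 4 beats
  half = 2 beats
  dotted quarter = 1.5 beats
Sum = 3 + 4 + 0.5 + 4 + 2 + 1.5
= 15 beats


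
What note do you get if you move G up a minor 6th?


minor 6th: 6 letter names, 8 semitones
Letter: G + 5 → E
Pitch: G + 8 semitones, spelled as an E → Eb
= Eb


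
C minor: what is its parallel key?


Let's work it out.
Parallel keys share the same tonic but differ in mode
C minor → parallel is C major
= C major


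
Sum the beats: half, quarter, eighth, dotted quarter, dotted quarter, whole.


Solution.
Beat values:
  half = 2 beats
  quarter = 1 beat
  eighth = 0.5 beats
  dotted quarter = 1.5 beats
  dotted quarter = 1.5 beats
  whole = 4 beats
Sum = 2 + 1 + 0.5 + 1.5 + 1.5 + 4
= 10.5 beats


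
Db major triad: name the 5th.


Step by step:
Major triad = root + major 3rd (4 semitones) + perfect 5th (7 semitones)
A triad on Db stacks thirds, so the chord tones use letter names D-F-A
Root: Db
Major 3rd above Db: F
Perfect 5th above Db: Ab
The 5th = Ab


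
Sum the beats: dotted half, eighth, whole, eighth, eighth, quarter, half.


Let's work it out.
Beat values:
  dotted half = 3 beats
  eighth = 0.5 beats
  whole = 4 beats
  eighth = 0.5 beats
  eighth = 0.5 beats
  quarter = 1 beat
  half = 2 beats
Sum = 3 + 0.5 + 4 + 0.5 + 0.5 + 1 + 2
= 11.5 beats


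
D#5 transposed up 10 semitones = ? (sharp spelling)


D#5: chromatic position 3 in octave 5 → absolute = 5×12 + 3 = 63
Transpose up 10: 63 + 10 = 73
73 = 6×12 + 1 → C# in octave 6
Result = C#6


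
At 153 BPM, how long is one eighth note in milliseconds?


Solution.
One quarter-note beat = 60000 / BPM = 60000 / 153 ms
Eighth note = 1/2 × quarter note
Duration = 1/2 × 60000 / 153 = 30000 / 153
= 196.1 ms


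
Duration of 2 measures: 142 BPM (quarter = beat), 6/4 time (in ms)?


Solution.
Quarter-note beat duration = 60000 / 142 ms
Beats per measure (6/4) = 6
One measure = 6 × 60000 / 142 = 360000 / 142 ms
2 measures = 2 × 360000 / 142 = 720000 / 142
= 5070.4 ms


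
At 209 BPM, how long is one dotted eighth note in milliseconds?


Working:
One quarter-note beat = 60000 / BPM = 60000 / 209 ms
Dotted eighth note = 3/4 × quarter note
Duration = 3/4 × 60000 / 209 = 45000 / 209
= 215.3 ms


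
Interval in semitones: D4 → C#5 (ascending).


Absolute semitone position = octave×12 + chromatic position
D4: 4×12 + 2 = 50
C#5: 5×12 + 1 = 61
Difference = 61 - 50 = 11
= 11 semitones


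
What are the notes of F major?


Reasoning:
Major scale pattern: W-W-H-W-W-W-H (2-2-1-2-2-2-1 semitones)
Starting from F:
  F + 2 semitones → G
  G + 2 semitones → A
  A + 1 semitone → Bb
  Bb + 2 semitones → C
  C + 2 semitones → D
  D + 2 semitones → E
  E + 1 semitone → F
Scale = F G A Bb C D E


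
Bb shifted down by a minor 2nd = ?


Let's work it out.
minor 2nd: 2 letter names, 1 semitones
Letter: B - 1 → A
Pitch: Bb - 1 semitones, spelled as an A → A
= A


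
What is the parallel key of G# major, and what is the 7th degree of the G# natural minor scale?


Parallel keys share the same tonic but differ in mode
G# major → parallel is G# minor
G# natural minor scale: G# A# B C# D# E F#
= G# minor; 7th degree = F#


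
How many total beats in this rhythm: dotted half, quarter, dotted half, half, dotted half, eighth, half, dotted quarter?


Working:
Beat values:
  dotted half = 3 beats
  quarter = 1 beat
  dotted half = 3 beats
  half = 2 beats
  dotted half = 3 beats
  eighth = 0.5 beats
  half = 2 beats
  dotted quarter = 1.5 beats
Sum = 3 + 1 + 3 + 2 + 3 + 0.5 + 2 + 1.5
= 16 beats


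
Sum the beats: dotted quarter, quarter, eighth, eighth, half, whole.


Working:
Beat values:
  dotted quarter = 1.5 beats
  quarter = 1 beat
  eighth = 0.5 beats
  eighth = 0.5 beats
  half = 2 beats
  whole = 4 beats
Sum = 1.5 + 1 + 0.5 + 0.5 + 2 + 4
= 9.5 beats


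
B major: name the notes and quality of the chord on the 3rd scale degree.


Let's work it out.
B major scale: B C# D# E F# G# A#
Diatonic triad on degree 3 stacks scale notes 3, 5, 7: D# F# A#
D#→F# = 3 semitones; D#→A# = 7 semitones → minor triad
= D# F# A# (minor)


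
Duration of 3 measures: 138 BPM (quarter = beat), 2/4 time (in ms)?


Step by step:
Quarter-note beat duration = 60000 / 138 ms
Beats per measure (2/4) = 2
One measure = 2 × 60000 / 138 = 120000 / 138 ms
3 measures = 3 × 120000 / 138 = 360000 / 138
= 2608.7 ms


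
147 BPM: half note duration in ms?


Step by step:
One quarter-note beat = 60000 / BPM = 60000 / 147 ms
Half note = 2 × quarter note
Duration = 2 × 60000 / 147 = 120000 / 147
= 816.3 ms


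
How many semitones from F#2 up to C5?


Let's work it out.
Absolute semitone position = octave×12 + chromatic position
F#2: 2×12 + 6 = 30
C5: 5×12 + 0 = 60
Difference = 60 - 30 = 30
= 30 semitones


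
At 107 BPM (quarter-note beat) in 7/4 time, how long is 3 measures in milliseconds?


Reasoning:
Quarter-note beat duration = 60000 / 107 ms
Beats per measure (7/4) = 7
One measure = 7 × 60000 / 107 = 420000 / 107 ms
3 measures = 3 × 420000 / 107 = 1260000 / 107
= 11775.7 ms


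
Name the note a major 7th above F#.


Working:
A 7th spans 7 letter names, so from F we land on E
A major 7th = 11 semitones above F#
Spell E at that pitch: E#
= E#


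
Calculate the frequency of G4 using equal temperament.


Reasoning:
f = 440 × 2^(n/12) where n = semitones from A4
G4: -2 semitones from A4
f = 440 × 2^(-2/12)
f = 392.00 Hz


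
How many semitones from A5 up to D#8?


Let's work it out.
Absolute semitone position = octave×12 + chromatic position
A5: 5×12 + 9 = 69
D#8: 8×12 + 3 = 99
Difference = 99 - 69 = 30
= 30 semitones


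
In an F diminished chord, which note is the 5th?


Solution.
Diminished triad = root + minor 3rd (3 semitones) + diminished 5th (6 semitones)
A triad on F stacks thirds, so the chord tones use letter names F-A-C
Root: F
Minor 3rd above F: Ab
Diminished 5th above F: Cb
The 5th = Cb


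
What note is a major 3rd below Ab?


Working:
A 3rd spans 3 letter names, so from A we land on F
A major 3rd = 4 semitones below Ab
Spell F at that pitch: Fb
= Fb


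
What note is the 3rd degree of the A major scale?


Let's work it out.
Major scale pattern: W-W-H-W-W-W-H (2-2-1-2-2-2-1 semitones)
Starting from A:
  A + 2 semitones → B
  B + 2 semitones → C#
  C# + 1 semitone → D
  D + 2 semitones → E
  E + 2 semitones → F#
  F# + 2 semitones → G#
  G# + 1 semitone → A
Scale: A B C# D E F# G#
Degree 3 = C#


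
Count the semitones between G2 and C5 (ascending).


Step by step:
Absolute semitone position = octave×12 + chromatic position
G2: 2×12 + 7 = 31
C5: 5×12 + 0 = 60
Difference = 60 - 31 = 29
= 29 semitones


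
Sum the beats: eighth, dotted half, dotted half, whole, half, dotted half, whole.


Step by step:
Beat values:
  eighth = 0.5 beats
  dotted half = 3 beats
  dotted half = 3 beats
  whole = 4 beats
  half = 2 beats
  dotted half = 3 beats
  whole = 4 beats
Sum = 0.5 + 3 + 3 + 4 + 2 + 3 + 4
= 19.5 beats


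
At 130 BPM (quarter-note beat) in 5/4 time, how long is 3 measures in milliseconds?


Let's work it out.
Quarter-note beat duration = 60000 / 130 ms
Beats per measure (5/4) = 5
One measure = 5 × 60000 / 130 = 300000 / 130 ms
3 measures = 3 × 300000 / 130 = 900000 / 130
= 6923.1 ms


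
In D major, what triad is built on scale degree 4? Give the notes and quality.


Working:
D major scale: D E F# G A B C#
Diatonic triad on degree 4 stacks scale notes 4, 6, 1: G B D
G→B = 4 semitones; G→D = 7 semitones → major triad
= G B D (major)


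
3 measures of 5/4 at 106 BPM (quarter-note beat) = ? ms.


Working:
Quarter-note beat duration = 60000 / 106 ms
Beats per measure (5/4) = 5
One measure = 5 × 60000 / 106 = 300000 / 106 ms
3 measures = 3 × 300000 / 106 = 900000 / 106
= 8490.6 ms


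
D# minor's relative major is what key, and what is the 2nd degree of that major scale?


Working:
The relative major shares the key signature and is a minor 3rd above the minor tonic
A minor 3rd above D# is F#
→ relative major of D# minor is F# major
F# major scale: F# G# A# B C# D# E#
= F# major; 2nd degree = G#


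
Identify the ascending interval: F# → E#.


Solution.
Letter names: F → E spans 7 letter names → a 7th
Semitones: F# → E# = 11 half-steps
A 7th of 11 semitones is a major 7th
= major 7th


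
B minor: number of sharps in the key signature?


Sharp minor keys follow the circle of fifths: A(0), E(1), B(2), F#(3), C#(4), G#(5), D#(6), A#(7)
B minor has 2 sharps
Order of sharps: F# C# G# D# A# E# B# → first 2: F#, C#
= 2 sharps


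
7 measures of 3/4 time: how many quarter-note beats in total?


Step by step:
Time signature 3/4: the bottom number 4 means the quarter note gets one count
The top number 3 means 3 quarter-note beats per measure
Total = 3 × 7 measures
= 21 quarter-note beats


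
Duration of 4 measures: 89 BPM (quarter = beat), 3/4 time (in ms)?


Quarter-note beat duration = 60000 / 89 ms
Beats per measure (3/4) = 3
One measure = 3 × 60000 / 89 = 180000 / 89 ms
4 measures = 4 × 180000 / 89 = 720000 / 89
= 8089.9 ms


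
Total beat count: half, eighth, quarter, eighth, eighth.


Beat values:
  half = 2 beats
  eighth = 0.5 beats
  quarter = 1 beat
  eighth = 0.5 beats
  eighth = 0.5 beats
Sum = 2 + 0.5 + 1 + 0.5 + 0.5
= 4.5 beats


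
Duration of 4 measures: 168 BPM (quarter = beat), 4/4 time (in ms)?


Quarter-note beat duration = 60000 / 168 ms
Beats per measure (4/4) = 4
One measure = 4 × 60000 / 168 = 240000 / 168 ms
4 measures = 4 × 240000 / 168 = 960000 / 168
= 5714.3 ms


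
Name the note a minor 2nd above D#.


Step by step:
A 2nd spans 2 letter names, so from D we land on E
A minor 2nd = 1 semitone above D#
Spell E at that pitch: E
= E


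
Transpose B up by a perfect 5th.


Solution.
perfect 5th: 5 letter names, 7 semitones
Letter: B + 4 → F
Pitch: B + 7 semitones, spelled as an F → F#
= F#


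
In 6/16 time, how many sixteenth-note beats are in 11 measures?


Reasoning:
Time signature 6/16: the bottom number 16 means the sixteenth note gets one count
The top number 6 means 6 sixteenth-note beats per measure
Total = 6 × 11 measures
= 66 sixteenth-note beats


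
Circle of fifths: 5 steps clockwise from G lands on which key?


Working:
Each clockwise step on the circle of fifths moves up a perfect 5th
From G: G → D → A → E → B → F#/Gb
= F#/Gb


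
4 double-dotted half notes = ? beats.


Solution.
Base half note = 2 beats
Dot 1 adds half the previous value: +1
Dot 2 adds half the previous value: +1/2
One double-dotted half = 2 + 1 + 1/2 = 7/2
4 of them = 4 × 7/2 = 14
= 14 beats


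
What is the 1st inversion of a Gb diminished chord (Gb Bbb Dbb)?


Root position: Gb Bbb Dbb
1st inversion: move root up an octave
Bass note: Bbb
Notes (bottom to top) = Bbb Dbb Gb


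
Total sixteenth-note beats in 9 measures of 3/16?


Solution.
Time signature 3/16: the bottom number 16 means the sixteenth note gets one count
The top number 3 means 3 sixteenth-note beats per measure
Total = 3 × 9 measures
= 27 sixteenth-note beats


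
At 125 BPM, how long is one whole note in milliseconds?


One quarter-note beat = 60000 / BPM = 60000 / 125 ms
Whole note = 4 × quarter note
Duration = 4 × 60000 / 125 = 240000 / 125
= 1920.0 ms


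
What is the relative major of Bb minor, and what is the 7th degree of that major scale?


Reasoning:
The relative major shares the key signature and is a minor 3rd above the minor tonic
A minor 3rd above Bb is Db
→ relative major of Bb minor is Db major
Db major scale: Db Eb F Gb Ab Bb C
= Db major; 7th degree = C


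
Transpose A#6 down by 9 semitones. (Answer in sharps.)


Let's work it out.
A#6: chromatic position 10 in octave 6 → absolute = 6×12 + 10 = 82
Transpose down 9: 82 - 9 = 73
73 = 6×12 + 1 → C# in octave 6
Result = C#6


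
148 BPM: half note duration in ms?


One quarter-note beat = 60000 / BPM = 60000 / 148 ms
Half note = 2 × quarter note
Duration = 2 × 60000 / 148 = 120000 / 148
= 810.8 ms


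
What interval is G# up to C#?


Working:
Letter names: G → C spans 4 letter names → a 4th
Semitones: G# → C# = 5 half-steps
A 4th of 5 semitones is a perfect 4th
= perfect 4th


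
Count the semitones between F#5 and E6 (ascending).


Let's work it out.
Absolute semitone position = octave×12 + chromatic position
F#5: 5×12 + 6 = 66
E6: 6×12 + 4 = 76
Difference = 76 - 66 = 10
= 10 semitones


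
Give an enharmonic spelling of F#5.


Enharmonic notes sound the same pitch but are spelled with different letter names
F# and Gb name the same pitch class
= Gb5


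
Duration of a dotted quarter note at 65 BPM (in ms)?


Step by step:
One quarter-note beat = 60000 / BPM = 60000 / 65 ms
Dotted quarter note = 3/2 × quarter note
Duration = 3/2 × 60000 / 65 = 90000 / 65
= 1384.6 ms


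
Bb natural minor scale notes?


Reasoning:
Natural minor scale pattern: W-H-W-W-H-W-W (2-1-2-2-1-2-2 semitones)
Starting from Bb:
  Bb + 2 semitones → C
  C + 1 semitone → Db
  Db + 2 semitones → Eb
  Eb + 2 semitones → F
  F + 1 semitone → Gb
  Gb + 2 semitones → Ab
  Ab + 2 semitones → Bb
Scale = Bb C Db Eb F Gb Ab


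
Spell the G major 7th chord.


Major 7th chord = root + major 3rd + perfect 5th + major 7th
Seventh chords stack in thirds, so the letter names are G-B-D-F
Root: G
Major 3rd above G: B
Perfect 5th above G: D
Major 7th above G: F#
Chord = G B D F#


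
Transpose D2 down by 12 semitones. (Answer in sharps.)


Step by step:
D2: chromatic position 2 in octave 2 → absolute = 2×12 + 2 = 26
Transpose down 12: 26 - 12 = 14
14 = 1×12 + 2 → D in octave 1
Result = D1


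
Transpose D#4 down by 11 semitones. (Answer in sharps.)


Solution.
D#4: chromatic position 3 in octave 4 → absolute = 4×12 + 3 = 51
Transpose down 11: 51 - 11 = 40
40 = 3×12 + 4 → E in octave 3
Result = E3


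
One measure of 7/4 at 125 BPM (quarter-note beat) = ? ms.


Let's work it out.
Quarter-note beat duration = 60000 / 125 ms
Beats per measure (7/4) = 7
One measure = 7 × 60000 / 125 = 420000 / 125 ms
= 3360.0 ms


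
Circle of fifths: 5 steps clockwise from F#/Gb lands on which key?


Each clockwise step on the circle of fifths moves up a perfect 5th
From F#/Gb: F#/Gb → Db → Ab → Eb → Bb → F
= F


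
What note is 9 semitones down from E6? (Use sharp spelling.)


Step by step:
E6: chromatic position 4 in octave 6 → absolute = 6×12 + 4 = 76
Transpose down 9: 76 - 9 = 67
67 = 5×12 + 7 → G in octave 5
Result = G5


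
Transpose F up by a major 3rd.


Step by step:
major 3rd: 3 letter names, 4 semitones
Letter: F + 2 → A
Pitch: F + 4 semitones, spelled as an A → A
= A


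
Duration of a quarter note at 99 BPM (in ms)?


Solution.
One quarter-note beat = 60000 / BPM = 60000 / 99 ms
Duration = 60000 / 99
= 606.1 ms


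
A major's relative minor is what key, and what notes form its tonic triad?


Solution.
The relative minor shares the major's key signature and starts on its 6th degree
6th degree = a major 6th above the tonic; a major 6th above A is F#
→ relative minor of A major is F# minor
Tonic triad of F# minor = root + minor 3rd + perfect 5th = F# A C#
= F# minor; triad = F# A C#


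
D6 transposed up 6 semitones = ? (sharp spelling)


Reasoning:
D6: chromatic position 2 in octave 6 → absolute = 6×12 + 2 = 74
Transpose up 6: 74 + 6 = 80
80 = 6×12 + 8 → G# in octave 6
Result = G#6


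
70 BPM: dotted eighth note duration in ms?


Step by step:
One quarter-note beat = 60000 / BPM = 60000 / 70 ms
Dotted eighth note = 3/4 × quarter note
Duration = 3/4 × 60000 / 70 = 45000 / 70
= 642.9 ms


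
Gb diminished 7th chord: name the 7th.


Let's work it out.
Diminished 7th chord = root + minor 3rd + diminished 5th + diminished 7th
Seventh chords stack in thirds, so the letter names are G-B-D-F
Root: Gb
Minor 3rd above Gb: Bbb
Diminished 5th above Gb: Dbb
Diminished 7th above Gb: Fbb
The 7th = Fbb


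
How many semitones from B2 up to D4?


Reasoning:
Absolute semitone position = octave×12 + chromatic position
B2: 2×12 + 11 = 35
D4: 4×12 + 2 = 50
Difference = 50 - 35 = 15
= 15 semitones


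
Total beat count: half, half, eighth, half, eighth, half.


Beat values:
  half = 2 beats
  half = 2 beats
  eighth = 0.5 beats
  half = 2 beats
  eighth = 0.5 beats
  half = 2 beats
Sum = 2 + 2 + 0.5 + 2 + 0.5 + 2
= 9 beats


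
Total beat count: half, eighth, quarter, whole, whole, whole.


Solution.
Beat values:
  half = 2 beats
  eighth = 0.5 beats
  quarter = 1 beat
  whole = 4 beats
  whole = 4 beats
  whole = 4 beats
Sum = 2 + 0.5 + 1 + 4 + 4 + 4
= 15.5 beats


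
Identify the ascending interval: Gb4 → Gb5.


Letter names: G → G spans 8 letter names → an octave
Semitones: Gb4 → Gb5 = 12 half-steps
An octave of 12 semitones is a perfect octave
= perfect octave


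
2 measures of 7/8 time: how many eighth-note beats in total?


Time signature 7/8: the bottom number 8 means the eighth note gets one count
The top number 7 means 7 eighth-note beats per measure
Total = 7 × 2 measures
= 14 eighth-note beats


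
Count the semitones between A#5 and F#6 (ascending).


Step by step:
Absolute semitone position = octave×12 + chromatic position
A#5: 5×12 + 10 = 70
F#6: 6×12 + 6 = 78
Difference = 78 - 70 = 8
= 8 semitones


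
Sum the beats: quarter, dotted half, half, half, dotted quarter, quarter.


Let's work it out.
Beat values:
  quarter = 1 beat
  dotted half = 3 beats
  half = 2 beats
  half = 2 beats
  dotted quarter = 1.5 beats
  quarter = 1 beat
Sum = 1 + 3 + 2 + 2 + 1.5 + 1
= 10.5 beats


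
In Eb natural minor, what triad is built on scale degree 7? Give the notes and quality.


Reasoning:
Eb natural minor scale: Eb F Gb Ab Bb Cb Db
Diatonic triad on degree 7 stacks scale notes 7, 2, 4: Db F Ab
Db→F = 4 semitones; Db→Ab = 7 semitones → major triad
= Db F Ab (major)


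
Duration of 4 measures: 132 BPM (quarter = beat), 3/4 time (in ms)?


Step by step:
Quarter-note beat duration = 60000 / 132 ms
Beats per measure (3/4) = 3
One measure = 3 × 60000 / 132 = 180000 / 132 ms
4 measures = 4 × 180000 / 132 = 720000 / 132
= 5454.5 ms


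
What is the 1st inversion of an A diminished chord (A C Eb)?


Let's work it out.
Root position: A C Eb
1st inversion: move root up an octave
Bass note: C
Notes (bottom to top) = C Eb A


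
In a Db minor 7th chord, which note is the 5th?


Minor 7th chord = root + minor 3rd + perfect 5th + minor 7th
Seventh chords stack in thirds, so the letter names are D-F-A-C
Root: Db
Minor 3rd above Db: Fb
Perfect 5th above Db: Ab
Minor 7th above Db: Cb
The 5th = Ab


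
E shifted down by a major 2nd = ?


Reasoning:
major 2nd: 2 letter names, 2 semitones
Letter: E - 1 → D
Pitch: E - 2 semitones, spelled as a D → D
= D


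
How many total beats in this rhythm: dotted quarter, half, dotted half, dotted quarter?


Let's work it out.
Beat values:
  dotted quarter = 1.5 beats
  half = 2 beats
  dotted half = 3 beats
  dotted quarter = 1.5 beats
Sum = 1.5 + 2 + 3 + 1.5
= 8 beats


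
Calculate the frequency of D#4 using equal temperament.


Step by step:
f = 440 × 2^(n/12) where n = semitones from A4
D#4: -6 semitones from A4
f = 440 × 2^(-6/12)
f = 311.13 Hz


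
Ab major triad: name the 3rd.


Reasoning:
Major triad = root + major 3rd (4 semitones) + perfect 5th (7 semitones)
A triad on Ab stacks thirds, so the chord tones use letter names A-C-E
Root: Ab
Major 3rd above Ab: C
Perfect 5th above Ab: Eb
The 3rd = C


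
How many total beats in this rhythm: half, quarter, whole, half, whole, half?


Solution.
Beat values:
  half = 2 beats
  quarter = 1 beat
  whole = 4 beats
  half = 2 beats
  whole = 4 beats
  half = 2 beats
Sum = 2 + 1 + 4 + 2 + 4 + 2
= 15 beats


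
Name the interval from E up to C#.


Working:
Letter names: E → C spans 6 letter names → a 6th
Semitones: E → C# = 9 half-steps
A 6th of 9 semitones is a major 6th
= major 6th


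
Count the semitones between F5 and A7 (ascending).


Let's work it out.
Absolute semitone position = octave×12 + chromatic position
F5: 5×12 + 5 = 65
A7: 7×12 + 9 = 93
Difference = 93 - 65 = 28
= 28 semitones


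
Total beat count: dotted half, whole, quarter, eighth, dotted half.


Step by step:
Beat values:
  dotted half = 3 beats
  whole = 4 beats
  quarter = 1 beat
  eighth = 0.5 beats
  dotted half = 3 beats
Sum = 3 + 4 + 1 + 0.5 + 3
= 11.5 beats


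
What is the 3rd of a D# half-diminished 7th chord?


Half-diminished 7th chord = root + minor 3rd + diminished 5th + minor 7th
Seventh chords stack in thirds, so the letter names are D-F-A-C
Root: D#
Minor 3rd above D#: F#
Diminished 5th above D#: A
Minor 7th above D#: C#
The 3rd = F#


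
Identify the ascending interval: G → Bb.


Letter names: G → B spans 3 letter names → a 3rd
Semitones: G → Bb = 3 half-steps
A 3rd of 3 semitones is a minor 3rd
= minor 3rd


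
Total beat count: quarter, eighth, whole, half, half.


Solution.
Beat values:
  quarter = 1 beat
  eighth = 0.5 beats
  whole = 4 beats
  half = 2 beats
  half = 2 beats
Sum = 1 + 0.5 + 4 + 2 + 2
= 9.5 beats


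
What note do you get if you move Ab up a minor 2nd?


Let's work it out.
minor 2nd: 2 letter names, 1 semitones
Letter: A + 1 → B
Pitch: Ab + 1 semitones, spelled as a B → Bbb
= Bbb


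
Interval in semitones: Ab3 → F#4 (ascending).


Solution.
Absolute semitone position = octave×12 + chromatic position
Ab3: 3×12 + 8 = 44
F#4: 4×12 + 6 = 54
Difference = 54 - 44 = 10
= 10 semitones


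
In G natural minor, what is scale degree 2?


Step by step:
Natural minor scale pattern: W-H-W-W-H-W-W (2-1-2-2-1-2-2 semitones)
Starting from G:
  G + 2 semitones → A
  A + 1 semitone → Bb
  Bb + 2 semitones → C
  C + 2 semitones → D
  D + 1 semitone → Eb
  Eb + 2 semitones → F
  F + 2 semitones → G
Scale: G A Bb C D Eb F
Degree 2 = A


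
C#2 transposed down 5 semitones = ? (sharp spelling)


Reasoning:
C#2: chromatic position 1 in octave 2 → absolute = 2×12 + 1 = 25
Transpose down 5: 25 - 5 = 20
20 = 1×12 + 8 → G# in octave 1
Result = G#1


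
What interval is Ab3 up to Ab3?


Working:
Letter names: A → A spans 1 letter name → a unison
Semitones: Ab3 → Ab3 = 0 half-steps
A unison of 0 semitones is a perfect unison
= perfect unison


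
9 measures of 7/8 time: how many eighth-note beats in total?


Let's work it out.
Time signature 7/8: the bottom number 8 means the eighth note gets one count
The top number 7 means 7 eighth-note beats per measure
Total = 7 × 9 measures
= 63 eighth-note beats


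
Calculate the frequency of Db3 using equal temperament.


Step by step:
f = 440 × 2^(n/12) where n = semitones from A4
Db3: -20 semitones from A4
f = 440 × 2^(-20/12)
f = 138.59 Hz


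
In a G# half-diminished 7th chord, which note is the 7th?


Step by step:
Half-diminished 7th chord = root + minor 3rd + diminished 5th + minor 7th
Seventh chords stack in thirds, so the letter names are G-B-D-F
Root: G#
Minor 3rd above G#: B
Diminished 5th above G#: D
Minor 7th above G#: F#
The 7th = F#


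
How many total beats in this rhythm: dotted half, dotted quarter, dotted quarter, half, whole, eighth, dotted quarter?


Reasoning:
Beat values:
  dotted half = 3 beats
  dotted quarter = 1.5 beats
  dotted quarter = 1.5 beats
  half = 2 beats
  whole = 4 beats
  eighth = 0.5 beats
  dotted quarter = 1.5 beats
Sum = 3 + 1.5 + 1.5 + 2 + 4 + 0.5 + 1.5
= 14 beats


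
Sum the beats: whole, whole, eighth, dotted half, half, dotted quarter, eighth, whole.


Let's work it out.
Beat values:
  whole = 4 beats
  whole = 4 beats
  eighth = 0.5 beats
  dotted half = 3 beats
  half = 2 beats
  dotted quarter = 1.5 beats
  eighth = 0.5 beats
  whole = 4 beats
Sum = 4 + 4 + 0.5 + 3 + 2 + 1.5 + 0.5 + 4
= 19.5 beats


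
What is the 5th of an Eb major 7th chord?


Step by step:
Major 7th chord = root + major 3rd + perfect 5th + major 7th
Seventh chords stack in thirds, so the letter names are E-G-B-D
Root: Eb
Major 3rd above Eb: G
Perfect 5th above Eb: Bb
Major 7th above Eb: D
The 5th = Bb


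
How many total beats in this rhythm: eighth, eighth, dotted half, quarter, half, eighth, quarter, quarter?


Solution.
Beat values:
  eighth = 0.5 beats
  eighth = 0.5 beats
  dotted half = 3 beats
  quarter = 1 beat
  half = 2 beats
  eighth = 0.5 beats
  quarter = 1 beat
  quarter = 1 beat
Sum = 0.5 + 0.5 + 3 + 1 + 2 + 0.5 + 1 + 1
= 9.5 beats


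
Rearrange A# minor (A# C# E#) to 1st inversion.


Reasoning:
Root position: A# C# E#
1st inversion: move root up an octave
Bass note: C#
Notes (bottom to top) = C# E# A#


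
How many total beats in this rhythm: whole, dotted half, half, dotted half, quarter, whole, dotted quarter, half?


Reasoning:
Beat values:
  whole = 4 beats
  dotted half = 3 beats
  half = 2 beats
  dotted half = 3 beats
  quarter = 1 beat
  whole = 4 beats
  dotted quarter = 1.5 beats
  half = 2 beats
Sum = 4 + 3 + 2 + 3 + 1 + 4 + 1.5 + 2
= 20.5 beats


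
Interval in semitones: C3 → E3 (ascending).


Absolute semitone position = octave×12 + chromatic position
C3: 3×12 + 0 = 36
E3: 3×12 + 4 = 40
Difference = 40 - 36 = 4
= 4 semitones


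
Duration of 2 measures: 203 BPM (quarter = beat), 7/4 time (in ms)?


Working:
Quarter-note beat duration = 60000 / 203 ms
Beats per measure (7/4) = 7
One measure = 7 × 60000 / 203 = 420000 / 203 ms
2 measures = 2 × 420000 / 203 = 840000 / 203
= 4137.9 ms


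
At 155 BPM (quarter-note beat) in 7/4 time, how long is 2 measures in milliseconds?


Reasoning:
Quarter-note beat duration = 60000 / 155 ms
Beats per measure (7/4) = 7
One measure = 7 × 60000 / 155 = 420000 / 155 ms
2 measures = 2 × 420000 / 155 = 840000 / 155
= 5419.4 ms


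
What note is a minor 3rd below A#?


Working:
A 3rd spans 3 letter names, so from A we land on F
A minor 3rd = 3 semitones below A#
Spell F at that pitch: F##
= F##


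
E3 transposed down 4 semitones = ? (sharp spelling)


Step by step:
E3: chromatic position 4 in octave 3 → absolute = 3×12 + 4 = 40
Transpose down 4: 40 - 4 = 36
36 = 3×12 + 0 → C in octave 3
Result = C3


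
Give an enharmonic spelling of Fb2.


Let's work it out.
Enharmonic notes sound the same pitch but are spelled with different letter names
Fb and E name the same pitch class
= E2


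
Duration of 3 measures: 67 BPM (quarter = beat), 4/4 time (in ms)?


Let's work it out.
Quarter-note beat duration = 60000 / 67 ms
Beats per measure (4/4) = 4
One measure = 4 × 60000 / 67 = 240000 / 67 ms
3 measures = 3 × 240000 / 67 = 720000 / 67
= 10746.3 ms


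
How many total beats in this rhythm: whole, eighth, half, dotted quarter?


Solution.
Beat values:
  whole = 4 beats
  eighth = 0.5 beats
  half = 2 beats
  dotted quarter = 1.5 beats
Sum = 4 + 0.5 + 2 + 1.5
= 8 beats


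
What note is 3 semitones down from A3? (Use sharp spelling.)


Reasoning:
A3: chromatic position 9 in octave 3 → absolute = 3×12 + 9 = 45
Transpose down 3: 45 - 3 = 42
42 = 3×12 + 6 → F# in octave 3
Result = F#3


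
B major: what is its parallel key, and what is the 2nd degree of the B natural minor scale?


Step by step:
Parallel keys share the same tonic but differ in mode
B major → parallel is B minor
B natural minor scale: B C# D E F# G A
= B minor; 2nd degree = C#


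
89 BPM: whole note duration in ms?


One quarter-note beat = 60000 / BPM = 60000 / 89 ms
Whole note = 4 × quarter note
Duration = 4 × 60000 / 89 = 240000 / 89
= 2696.6 ms


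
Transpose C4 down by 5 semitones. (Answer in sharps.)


Step by step:
C4: chromatic position 0 in octave 4 → absolute = 4×12 + 0 = 48
Transpose down 5: 48 - 5 = 43
43 = 3×12 + 7 → G in octave 3
Result = G3


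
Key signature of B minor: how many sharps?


Sharp minor keys follow the circle of fifths: A(0), E(1), B(2), F#(3), C#(4), G#(5), D#(6), A#(7)
B minor has 2 sharps
Order of sharps: F# C# G# D# A# E# B# → first 2: F#, C#
= 2 sharps


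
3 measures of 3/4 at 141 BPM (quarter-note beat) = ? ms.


Reasoning:
Quarter-note beat duration = 60000 / 141 ms
Beats per measure (3/4) = 3
One measure = 3 × 60000 / 141 = 180000 / 141 ms
3 measures = 3 × 180000 / 141 = 540000 / 141
= 3829.8 ms


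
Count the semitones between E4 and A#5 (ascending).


Working:
Absolute semitone position = octave×12 + chromatic position
E4: 4×12 + 4 = 52
A#5: 5×12 + 10 = 70
Difference = 70 - 52 = 18
= 18 semitones


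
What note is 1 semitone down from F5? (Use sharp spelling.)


Step by step:
F5: chromatic position 5 in octave 5 → absolute = 5×12 + 5 = 65
Transpose down 1: 65 - 1 = 64
64 = 5×12 + 4 → E in octave 5
Result = E5


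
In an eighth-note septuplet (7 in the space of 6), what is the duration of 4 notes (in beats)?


Working:
Septuplet: 7 notes occupy the space of 6 eighth notes
Space = 6 × 1/2 = 3 beats
Each septuplet note = 3 / 7 = 3/7 beats
4 notes = 4 × 3/7 = 12/7
= 12/7 beats


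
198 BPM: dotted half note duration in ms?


One quarter-note beat = 60000 / BPM = 60000 / 198 ms
Dotted half note = 3 × quarter note
Duration = 3 × 60000 / 198 = 180000 / 198
= 909.1 ms


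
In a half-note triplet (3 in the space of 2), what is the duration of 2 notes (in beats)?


Triplet: 3 notes occupy the space of 2 half notes
Space = 2 × 2 = 4 beats
Each triplet note = 4 / 3 = 4/3 beats
2 notes = 2 × 4/3 = 8/3
= 8/3 beats
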